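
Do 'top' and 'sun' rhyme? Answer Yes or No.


Rime (stressed vowel + following sounds) of 'top': -op = /ɒp/
Rime of 'sun': -un = /ʌn/
/ɒp/ and /ʌn/ are different ending sounds, so the words do not rhyme.

No


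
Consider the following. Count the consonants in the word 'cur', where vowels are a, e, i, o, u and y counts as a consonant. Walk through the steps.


Consonants in 'cur': c, r = 2 consonants.

2


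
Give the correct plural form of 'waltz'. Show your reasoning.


Apply rule: Add -es (sibilant/fricative ending). 'waltz' becomes 'waltzes'.

waltzes


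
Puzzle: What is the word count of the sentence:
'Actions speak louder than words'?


Split into words: Actions | speak | louder | than | words = 5 words.

5


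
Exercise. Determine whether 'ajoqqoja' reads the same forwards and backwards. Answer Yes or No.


Forward: 'ajoqqoja'
Reversed: 'ajoqqoja'
They are identical.

Yes


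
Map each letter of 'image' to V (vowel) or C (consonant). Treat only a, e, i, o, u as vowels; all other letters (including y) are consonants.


Letter mapping: i = V, m = C, a = V, g = C, e = V.

VCVCV


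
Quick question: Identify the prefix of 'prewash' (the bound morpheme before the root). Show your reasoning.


The word 'prewash' = 'pre' (prefix) + 'wash' (root). The prefix is 'pre'.

pre


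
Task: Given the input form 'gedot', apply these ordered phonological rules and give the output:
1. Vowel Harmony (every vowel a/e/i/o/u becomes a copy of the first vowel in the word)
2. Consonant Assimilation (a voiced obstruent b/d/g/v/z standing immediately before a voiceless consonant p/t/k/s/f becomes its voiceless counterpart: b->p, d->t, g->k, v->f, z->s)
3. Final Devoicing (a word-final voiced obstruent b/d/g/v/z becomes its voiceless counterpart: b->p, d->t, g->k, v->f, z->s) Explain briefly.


Starting form: 'gedot'
Rule 1: Vowel Harmony: all vowels become 'e' (matching first vowel). 'gedot' -> 'gedet'
Rule 2: Consonant Assimilation: no voiced obstruent (b/d/g/v/z) stands immediately before a voiceless consonant (p/t/k/s/f). No change.
Rule 3: Final Devoicing: final consonant 't' is not one of the voiced obstruents b/d/g/v/z. No change.
Final form: 'gedet'

gedet


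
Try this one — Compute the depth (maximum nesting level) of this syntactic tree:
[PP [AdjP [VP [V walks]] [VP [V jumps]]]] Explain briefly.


Count bracket nesting levels:
'[' at pos 0: depth = 1
'[' at pos 4: depth = 2
'[' at pos 10: depth = 3
'[' at pos 14: depth = 4
'[' at pos 25: depth = 3
'[' at pos 29: depth = 4
Maximum depth reached: 4

4


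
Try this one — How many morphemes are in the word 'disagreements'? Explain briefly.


Decomposition: dis- (prefix) + agree (root) + -ment (suffix) + -s (plural) = 4 morpheme(s)

4 morphemes


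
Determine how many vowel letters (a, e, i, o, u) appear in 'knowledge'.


Vowels in 'knowledge': o, e, e = 3 vowels.

3


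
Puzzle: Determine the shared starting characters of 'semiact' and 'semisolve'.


Compare from the start: 4 characters match: 'semi'. Mismatch at position 5: 'a' vs 's'.

semi


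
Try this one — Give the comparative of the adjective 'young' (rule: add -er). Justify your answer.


Apply comparative formation (add -er): 'young' -> 'younger'.

younger


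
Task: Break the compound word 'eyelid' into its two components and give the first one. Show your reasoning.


Split 'eyelid' into 'eye' + 'lid'. The first part is 'eye'.

eye


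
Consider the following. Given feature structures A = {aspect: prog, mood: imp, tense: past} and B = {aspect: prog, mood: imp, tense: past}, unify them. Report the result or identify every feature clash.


Compare features:
aspect: A=prog vs B=prog -> unified: prog
mood: A=imp vs B=imp -> unified: imp
tense: A=past vs B=past -> unified: past
No clashes found.

Unified: {aspect: prog, mood: imp, tense: past}


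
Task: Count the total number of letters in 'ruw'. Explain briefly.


Spell out 'ruw' and number each letter: r(1), u(2), w(3). Total: 3 letters.

3


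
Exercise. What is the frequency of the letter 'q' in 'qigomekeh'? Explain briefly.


Letter 'q' in 'qigomekeh': found at position(s) 1 = 1 occurrence(s).

1


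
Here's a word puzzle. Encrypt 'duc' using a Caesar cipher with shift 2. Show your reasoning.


Shift each letter by 2: d -> f, u -> w, c -> e. Result: 'fwe'.

fwe


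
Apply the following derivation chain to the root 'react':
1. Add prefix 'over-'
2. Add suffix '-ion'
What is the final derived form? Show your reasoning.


Step 1: Add prefix 'over-' to 'react' = 'overreact'
Step 2: Add suffix '-ion' to 'overreact' = 'overreaction'

overreaction


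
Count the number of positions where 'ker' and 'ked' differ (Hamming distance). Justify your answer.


Alignment:
Position 1: 'k' vs 'k' = match
Position 2: 'e' vs 'e' = match
Position 3: 'r' vs 'd' = DIFFER
Total differences: 1

1


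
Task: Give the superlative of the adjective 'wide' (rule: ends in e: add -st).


Apply superlative formation (ends in e: add -st): 'wide' -> 'widest'.

widest


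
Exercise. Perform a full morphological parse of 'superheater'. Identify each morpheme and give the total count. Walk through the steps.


Step 1: Identify prefix: 'super' (meaning: above)
Step 2: Identify root: 'heat'
Step 3: Identify suffix(es): 'er'
Decomposition: super- (prefix: above) + heat (root) + -er (suffix: one who)
Total morphemes: 3

3 morphemes (super- (prefix: above) + heat (root) + -er (suffix: one who))


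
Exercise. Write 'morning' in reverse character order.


Reverse 'morning' character by character: 'gninrom'.

gninrom


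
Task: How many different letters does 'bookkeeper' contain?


Unique letters in 'bookkeeper': {b, e, k, o, p, r} = 6 distinct letters.

6


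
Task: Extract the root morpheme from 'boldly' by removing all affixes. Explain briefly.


Remove suffix '-ly' from 'boldly' to get root 'bold'.

bold


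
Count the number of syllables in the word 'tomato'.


Break 'tomato' into syllables: to-ma-to -> to | ma | to = 3 syllables

3 syllables


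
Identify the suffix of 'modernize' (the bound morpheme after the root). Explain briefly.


The word 'modernize' = 'modern' (root) + '-ize' (suffix). The suffix is '-ize'.

ize


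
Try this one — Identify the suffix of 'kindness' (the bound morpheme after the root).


The word 'kindness' = 'kind' (root) + '-ness' (suffix). The suffix is '-ness'.

ness


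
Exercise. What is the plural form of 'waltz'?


Apply rule: Add -es (sibilant/fricative ending). 'waltz' becomes 'waltzes'.

waltzes


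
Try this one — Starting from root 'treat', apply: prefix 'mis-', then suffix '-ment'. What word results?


Step 1: Add prefix 'mis-' to 'treat' = 'mistreat'
Step 2: Add suffix '-ment' to 'mistreat' = 'mistreatment'

mistreatment


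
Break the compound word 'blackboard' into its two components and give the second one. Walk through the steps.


Split 'blackboard' into 'black' + 'board'. The second part is 'board'.

board


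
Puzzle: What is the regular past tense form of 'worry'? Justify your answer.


Apply rule: Change -y to -ied. 'worry' becomes 'worried'.

worried


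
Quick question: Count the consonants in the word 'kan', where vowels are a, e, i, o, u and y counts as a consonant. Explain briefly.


Consonants in 'kan': k, n = 2 consonants.

2


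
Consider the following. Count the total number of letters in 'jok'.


Spell out 'jok' and number each letter: j(1), o(2), k(3). Total: 3 letters.

3


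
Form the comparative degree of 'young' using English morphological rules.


Apply comparative formation (add -er): 'young' -> 'younger'.

younger


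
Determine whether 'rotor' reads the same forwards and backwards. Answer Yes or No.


Forward: 'rotor'
Reversed: 'rotor'
They are identical.

Yes


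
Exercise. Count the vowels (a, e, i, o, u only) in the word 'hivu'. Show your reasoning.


Vowels in 'hivu': i, u = 2 vowels.

2


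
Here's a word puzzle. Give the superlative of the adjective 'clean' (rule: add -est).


Apply superlative formation (add -est): 'clean' -> 'cleanest'.

cleanest


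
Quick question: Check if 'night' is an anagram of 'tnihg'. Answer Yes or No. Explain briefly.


Sorted letters of 'night': 'ghint'
Sorted letters of 'tnihg': 'ghint'
They match.

Yes


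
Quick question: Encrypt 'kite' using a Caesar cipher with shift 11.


Shift each letter by 11: k -> v, i -> t, t -> e, e -> p. Result: 'vtep'.

vtep


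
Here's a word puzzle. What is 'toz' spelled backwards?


Reverse 'toz' character by character: 'zot'.

zot


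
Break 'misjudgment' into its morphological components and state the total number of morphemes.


Step 1: Identify prefix: 'mis' (meaning: wrongly)
Step 2: Identify root: 'judge'
Step 3: Identify suffix(es): 'ment'
Decomposition: mis- (prefix: wrongly) + judge (root) + -ment (suffix: action/result)
Total morphemes: 3

3 morphemes (mis- (prefix: wrongly) + judge (root) + -ment (suffix: action/result))


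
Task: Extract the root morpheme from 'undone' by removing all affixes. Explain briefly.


Remove prefix 'un' from 'undone' to get root 'done'.

done


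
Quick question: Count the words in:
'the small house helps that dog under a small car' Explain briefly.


Split into words: the | small | house | helps | that | dog | under | a | small | car = 10 words.

10


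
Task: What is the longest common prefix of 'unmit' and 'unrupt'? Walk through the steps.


Compare from the start: 2 characters match: 'un'. Mismatch at position 3: 'm' vs 'r'.

un


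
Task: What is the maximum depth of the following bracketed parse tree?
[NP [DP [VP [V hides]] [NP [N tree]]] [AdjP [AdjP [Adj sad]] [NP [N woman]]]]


Count bracket nesting levels:
'[' at pos 0: depth = 1
'[' at pos 4: depth = 2
'[' at pos 8: depth = 3
'[' at pos 12: depth = 4
'[' at pos 23: depth = 3
'[' at pos 27: depth = 4
'[' at pos 38: depth = 2
'[' at pos 44: depth = 3
'[' at pos 50: depth = 4
'[' at pos 61: depth = 3
'[' at pos 65: depth = 4
Maximum depth reached: 4

4


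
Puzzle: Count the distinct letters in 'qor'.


Unique letters in 'qor': {o, q, r} = 3 distinct letters.

3


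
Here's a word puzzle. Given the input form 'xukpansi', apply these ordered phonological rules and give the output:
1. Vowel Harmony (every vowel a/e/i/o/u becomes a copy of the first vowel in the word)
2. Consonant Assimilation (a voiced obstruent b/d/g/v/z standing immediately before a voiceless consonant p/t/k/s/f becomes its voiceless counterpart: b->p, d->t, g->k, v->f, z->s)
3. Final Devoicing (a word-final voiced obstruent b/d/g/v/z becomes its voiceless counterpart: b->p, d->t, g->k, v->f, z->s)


Starting form: 'xukpansi'
Rule 1: Vowel Harmony: all vowels become 'u' (matching first vowel). 'xukpansi' -> 'xukpunsu'
Rule 2: Consonant Assimilation: no voiced obstruent (b/d/g/v/z) stands immediately before a voiceless consonant (p/t/k/s/f). No change.
Rule 3: Final Devoicing: the word ends in the vowel 'u', not a consonant. No change.
Final form: 'xukpunsu'

xukpunsu


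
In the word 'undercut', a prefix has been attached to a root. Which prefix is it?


The word 'undercut' = 'under' (prefix) + 'cut' (root). The prefix is 'under'.

under


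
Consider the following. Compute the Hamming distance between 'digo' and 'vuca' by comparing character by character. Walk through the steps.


Alignment:
Position 1: 'd' vs 'v' = DIFFER
Position 2: 'i' vs 'u' = DIFFER
Position 3: 'g' vs 'c' = DIFFER
Position 4: 'o' vs 'a' = DIFFER
Total differences: 4

4


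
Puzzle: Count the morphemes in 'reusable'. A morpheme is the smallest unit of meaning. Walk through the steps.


Decomposition: re- (prefix) + use (root) + -able (suffix) = 3 morpheme(s)

3 morphemes


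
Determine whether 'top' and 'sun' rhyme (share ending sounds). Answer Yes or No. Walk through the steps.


Rime (stressed vowel + following sounds) of 'top': -op = /ɒp/
Rime of 'sun': -un = /ʌn/
/ɒp/ and /ʌn/ are different ending sounds, so the words do not rhyme.

No


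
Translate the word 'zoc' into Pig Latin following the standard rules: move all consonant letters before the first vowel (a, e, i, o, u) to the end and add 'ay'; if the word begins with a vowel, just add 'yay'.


'zoc': move consonant cluster 'z' to end and add 'ay': 'oczay'.

oczay


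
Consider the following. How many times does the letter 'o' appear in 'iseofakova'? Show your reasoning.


Letter 'o' in 'iseofakova': found at position(s) 4, 8 = 2 occurrence(s).

2


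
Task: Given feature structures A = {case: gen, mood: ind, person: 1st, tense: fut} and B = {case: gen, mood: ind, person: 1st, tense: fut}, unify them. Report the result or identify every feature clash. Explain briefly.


Compare features:
case: A=gen vs B=gen -> unified: gen
mood: A=ind vs B=ind -> unified: ind
person: A=1st vs B=1st -> unified: 1st
tense: A=fut vs B=fut -> unified: fut
No clashes found.

Unified: {case: gen, mood: ind, person: 1st, tense: fut}


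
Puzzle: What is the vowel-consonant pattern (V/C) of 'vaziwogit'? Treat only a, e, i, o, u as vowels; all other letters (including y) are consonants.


Letter mapping: v = C, a = V, z = C, i = V, w = C, o = V, g = C, i = V, t = C.

CVCVCVCVC


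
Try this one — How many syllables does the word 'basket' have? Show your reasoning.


Break 'basket' into syllables: bas-ket -> bas | ket = 2 syllables

2 syllables


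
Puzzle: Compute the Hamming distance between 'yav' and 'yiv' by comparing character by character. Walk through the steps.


Alignment:
Position 1: 'y' vs 'y' = match
Position 2: 'a' vs 'i' = DIFFER
Position 3: 'v' vs 'v' = match
Total differences: 1

1


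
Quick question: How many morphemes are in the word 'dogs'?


Decomposition: dog (root) + -s (plural) = 2 morpheme(s)

2 morphemes


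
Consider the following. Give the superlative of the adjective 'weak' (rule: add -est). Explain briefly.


Apply superlative formation (add -est): 'weak' -> 'weakest'.

weakest


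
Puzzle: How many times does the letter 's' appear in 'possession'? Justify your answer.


Letter 's' in 'possession': found at position(s) 3, 4, 6, 7 = 4 occurrence(s).

4


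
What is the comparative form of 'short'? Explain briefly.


Apply comparative formation (add -er): 'short' -> 'shorter'.

shorter


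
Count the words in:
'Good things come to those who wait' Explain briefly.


Split into words: Good | things | come | to | those | who | wait = 7 words.

7


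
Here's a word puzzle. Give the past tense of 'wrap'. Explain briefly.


Apply rule: Double final consonant and add -ed. 'wrap' becomes 'wrapped'.

wrapped


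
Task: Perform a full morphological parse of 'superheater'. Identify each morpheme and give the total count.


Step 1: Identify prefix: 'super' (meaning: above)
Step 2: Identify root: 'heat'
Step 3: Identify suffix(es): 'er'
Decomposition: super- (prefix: above) + heat (root) + -er (suffix: one who)
Total morphemes: 3

3 morphemes (super- (prefix: above) + heat (root) + -er (suffix: one who))


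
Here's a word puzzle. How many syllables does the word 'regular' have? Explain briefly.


Break 'regular' into syllables: reg-u-lar -> reg | u | lar = 3 syllables

3 syllables


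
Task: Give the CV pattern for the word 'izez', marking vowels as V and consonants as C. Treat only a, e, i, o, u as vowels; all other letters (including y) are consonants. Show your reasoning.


Letter mapping: i = V, z = C, e = V, z = C.

VCVC


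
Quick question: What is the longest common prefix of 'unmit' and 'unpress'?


Compare from the start: 2 characters match: 'un'. Mismatch at position 3: 'm' vs 'p'.

un


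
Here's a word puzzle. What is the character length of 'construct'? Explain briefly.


Spell out 'construct' and number each letter: c(1), o(2), n(3), s(4), t(5), r(6), u(7), c(8), t(9). Total: 9 letters.

9


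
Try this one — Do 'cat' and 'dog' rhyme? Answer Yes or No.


Rime (stressed vowel + following sounds) of 'cat': -at = /æt/
Rime of 'dog': -og = /ɒg/
/æt/ and /ɒg/ are different ending sounds, so the words do not rhyme.

No


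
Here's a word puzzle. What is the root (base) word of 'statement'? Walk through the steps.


Remove suffix '-ment' from 'statement' to get root 'state'.

state


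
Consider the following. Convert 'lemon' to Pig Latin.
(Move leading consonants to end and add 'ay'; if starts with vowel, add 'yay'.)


'lemon': move consonant cluster 'l' to end and add 'ay': 'emonlay'.

emonlay


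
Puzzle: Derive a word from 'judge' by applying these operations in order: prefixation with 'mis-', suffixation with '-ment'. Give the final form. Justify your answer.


Step 1: Add prefix 'mis-' to 'judge' = 'misjudge'
Step 2: Add suffix '-ment' to 'misjudge' = 'misjudgment'

misjudgment


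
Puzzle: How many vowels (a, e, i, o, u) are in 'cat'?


Vowels in 'cat': a = 1 vowels.

1


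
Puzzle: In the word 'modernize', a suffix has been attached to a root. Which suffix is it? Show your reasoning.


The word 'modernize' = 'modern' (root) + '-ize' (suffix). The suffix is '-ize'.

ize


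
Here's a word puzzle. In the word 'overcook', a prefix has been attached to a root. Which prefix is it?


The word 'overcook' = 'over' (prefix) + 'cook' (root). The prefix is 'over'.

over


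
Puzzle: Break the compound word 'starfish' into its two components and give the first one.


Split 'starfish' into 'star' + 'fish'. The first part is 'star'.

star


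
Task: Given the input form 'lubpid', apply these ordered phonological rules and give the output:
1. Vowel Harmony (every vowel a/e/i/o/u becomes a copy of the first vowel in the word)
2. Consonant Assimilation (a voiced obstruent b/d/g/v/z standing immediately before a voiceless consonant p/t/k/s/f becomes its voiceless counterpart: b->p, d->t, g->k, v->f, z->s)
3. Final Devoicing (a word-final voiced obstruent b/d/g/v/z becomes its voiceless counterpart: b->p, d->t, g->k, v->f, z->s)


Starting form: 'lubpid'
Rule 1: Vowel Harmony: all vowels become 'u' (matching first vowel). 'lubpid' -> 'lubpud'
Rule 2: Consonant Assimilation: voiced obstruent before voiceless consonant becomes voiceless ('bp' -> 'pp'). 'lubpud' -> 'luppud'
Rule 3: Final Devoicing: word-final voiced obstruent 'd' becomes voiceless 't'. 'luppud' -> 'lupput'
Final form: 'lupput'

lupput


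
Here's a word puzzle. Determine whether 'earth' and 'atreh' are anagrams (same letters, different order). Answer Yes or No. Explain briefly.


Sorted letters of 'earth': 'aehrt'
Sorted letters of 'atreh': 'aehrt'
They match.

Yes


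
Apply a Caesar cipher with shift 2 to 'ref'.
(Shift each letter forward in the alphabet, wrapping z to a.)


Shift each letter by 2: r -> t, e -> g, f -> h. Result: 'tgh'.

tgh


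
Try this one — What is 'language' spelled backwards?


Reverse 'language' character by character: 'egaugnal'.

egaugnal


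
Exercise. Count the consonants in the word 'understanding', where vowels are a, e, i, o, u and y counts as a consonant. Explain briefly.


Consonants in 'understanding': n, d, r, s, t, n, d, n, g = 9 consonants.

9


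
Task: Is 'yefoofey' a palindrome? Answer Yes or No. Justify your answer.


Forward: 'yefoofey'
Reversed: 'yefoofey'
They are identical.

Yes


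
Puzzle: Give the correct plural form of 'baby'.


Apply rule: Change -y to -ies (consonant + y). 'baby' becomes 'babies'.

babies


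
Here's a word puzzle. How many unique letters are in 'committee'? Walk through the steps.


Unique letters in 'committee': {c, e, i, m, o, t} = 6 distinct letters.

6


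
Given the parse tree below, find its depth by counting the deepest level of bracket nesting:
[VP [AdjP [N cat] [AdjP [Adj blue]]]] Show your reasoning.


Count bracket nesting levels:
'[' at pos 0: depth = 1
'[' at pos 4: depth = 2
'[' at pos 10: depth = 3
'[' at pos 18: depth = 3
'[' at pos 24: depth = 4
Maximum depth reached: 4

4


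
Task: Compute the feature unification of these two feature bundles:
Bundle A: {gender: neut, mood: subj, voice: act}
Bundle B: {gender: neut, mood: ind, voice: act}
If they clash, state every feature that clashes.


Compare features:
gender: A=neut vs B=neut -> unified: neut
mood: A=subj vs B=ind -> CLASH
voice: A=act vs B=act -> unified: act
Clash detected on feature 'mood' (subj vs ind); unification fails.

CLASH on 'mood' (subj vs ind)


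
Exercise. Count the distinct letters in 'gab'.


Unique letters in 'gab': {a, b, g} = 3 distinct letters.

3


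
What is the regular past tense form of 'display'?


Apply rule: Add -ed. 'display' becomes 'displayed'.

displayed


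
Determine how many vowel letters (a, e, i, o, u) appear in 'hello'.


Vowels in 'hello': e, o = 2 vowels.

2


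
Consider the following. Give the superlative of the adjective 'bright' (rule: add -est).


Apply superlative formation (add -est): 'bright' -> 'brightest'.

brightest


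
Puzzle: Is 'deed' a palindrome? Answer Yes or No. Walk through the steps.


Forward: 'deed'
Reversed: 'deed'
They are identical.

Yes


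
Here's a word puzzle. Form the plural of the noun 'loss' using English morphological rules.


Apply rule: Add -es (sibilant/fricative ending). 'loss' becomes 'losses'.

losses


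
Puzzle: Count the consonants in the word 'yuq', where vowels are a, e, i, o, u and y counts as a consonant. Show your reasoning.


Consonants in 'yuq': y, q = 2 consonants.

2


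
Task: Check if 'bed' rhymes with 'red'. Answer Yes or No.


Rime (stressed vowel + following sounds) of 'bed': -ed = /ɛd/
Rime of 'red': -ed = /ɛd/
/ɛd/ and /ɛd/ are the same ending sound, so the words rhyme.

Yes


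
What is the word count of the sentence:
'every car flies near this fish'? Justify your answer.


Split into words: every | car | flies | near | this | fish = 6 words.

6


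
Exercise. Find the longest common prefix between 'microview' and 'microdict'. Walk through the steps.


Compare from the start: 5 characters match: 'micro'. Mismatch at position 6: 'v' vs 'd'.

micro


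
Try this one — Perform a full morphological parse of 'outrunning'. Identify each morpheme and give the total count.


Step 1: Identify prefix: 'out' (meaning: surpass)
Step 2: Identify root: 'run'
Step 3: Identify suffix(es): 'ing'
Decomposition: out- (prefix: surpass) + run (root) + -ing (suffix: ongoing action)
Total morphemes: 3

3 morphemes (out- (prefix: surpass) + run (root) + -ing (suffix: ongoing action))


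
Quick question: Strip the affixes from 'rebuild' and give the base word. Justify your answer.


Remove prefix 're' from 'rebuild' to get root 'build'.

build


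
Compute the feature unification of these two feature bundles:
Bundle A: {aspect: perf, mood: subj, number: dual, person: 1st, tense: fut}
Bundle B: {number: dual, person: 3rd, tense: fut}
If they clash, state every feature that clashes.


Compare features:
aspect: A=perf vs B=_ -> unified: perf
mood: A=subj vs B=_ -> unified: subj
number: A=dual vs B=dual -> unified: dual
person: A=1st vs B=3rd -> CLASH
tense: A=fut vs B=fut -> unified: fut
Clash detected on feature 'person' (1st vs 3rd); unification fails.

CLASH on 'person' (1st vs 3rd)


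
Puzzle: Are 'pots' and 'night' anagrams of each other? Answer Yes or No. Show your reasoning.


Sorted letters of 'pots': 'opst'
Sorted letters of 'night': 'ghint'
They do not match.

No


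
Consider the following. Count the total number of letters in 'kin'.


Spell out 'kin' and number each letter: k(1), i(2), n(3). Total: 3 letters.

3


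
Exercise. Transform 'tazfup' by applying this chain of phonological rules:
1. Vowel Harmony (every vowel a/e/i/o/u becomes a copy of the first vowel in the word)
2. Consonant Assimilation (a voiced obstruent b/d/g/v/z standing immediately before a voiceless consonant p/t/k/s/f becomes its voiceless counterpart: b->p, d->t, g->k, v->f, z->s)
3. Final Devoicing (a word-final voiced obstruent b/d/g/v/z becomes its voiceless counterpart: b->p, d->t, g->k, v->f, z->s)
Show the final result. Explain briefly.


Starting form: 'tazfup'
Rule 1: Vowel Harmony: all vowels become 'a' (matching first vowel). 'tazfup' -> 'tazfap'
Rule 2: Consonant Assimilation: voiced obstruent before voiceless consonant becomes voiceless ('zf' -> 'sf'). 'tazfap' -> 'tasfap'
Rule 3: Final Devoicing: final consonant 'p' is not one of the voiced obstruents b/d/g/v/z. No change.
Final form: 'tasfap'

tasfap


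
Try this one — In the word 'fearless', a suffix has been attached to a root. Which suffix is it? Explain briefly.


The word 'fearless' = 'fear' (root) + '-less' (suffix). The suffix is '-less'.

less


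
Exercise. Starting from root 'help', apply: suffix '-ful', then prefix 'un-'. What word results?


Step 1: Add suffix '-ful' to 'help' = 'helpful'
Step 2: Add prefix 'un-' to 'helpful' = 'unhelpful'

unhelpful


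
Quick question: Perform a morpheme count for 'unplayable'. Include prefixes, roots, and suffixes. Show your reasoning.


Decomposition: un- (prefix) + play (root) + -able (suffix) = 3 morpheme(s)

3 morphemes


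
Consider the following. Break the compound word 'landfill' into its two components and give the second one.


Split 'landfill' into 'land' + 'fill'. The second part is 'fill'.

fill


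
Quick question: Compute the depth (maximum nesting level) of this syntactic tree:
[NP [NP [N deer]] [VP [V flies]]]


Count bracket nesting levels:
'[' at pos 0: depth = 1
'[' at pos 4: depth = 2
'[' at pos 8: depth = 3
'[' at pos 18: depth = 2
'[' at pos 22: depth = 3
Maximum depth reached: 3

3


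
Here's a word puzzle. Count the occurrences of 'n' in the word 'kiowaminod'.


Letter 'n' in 'kiowaminod': found at position(s) 8 = 1 occurrence(s).

1


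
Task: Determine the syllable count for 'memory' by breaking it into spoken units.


Break 'memory' into syllables: mem-o-ry -> mem | o | ry = 3 syllables

3 syllables


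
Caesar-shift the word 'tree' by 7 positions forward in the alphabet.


Shift each letter by 7: t -> a, r -> y, e -> l, e -> l. Result: 'ayll'.

ayll


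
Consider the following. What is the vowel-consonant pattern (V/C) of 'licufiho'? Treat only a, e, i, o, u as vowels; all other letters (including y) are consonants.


Letter mapping: l = C, i = V, c = C, u = V, f = C, i = V, h = C, o = V.

CVCVCVCV


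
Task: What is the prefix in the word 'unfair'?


The word 'unfair' = 'un' (prefix) + 'fair' (root). The prefix is 'un'.

un


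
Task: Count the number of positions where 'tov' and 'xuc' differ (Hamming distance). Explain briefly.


Alignment:
Position 1: 't' vs 'x' = DIFFER
Position 2: 'o' vs 'u' = DIFFER
Position 3: 'v' vs 'c' = DIFFER
Total differences: 3

3


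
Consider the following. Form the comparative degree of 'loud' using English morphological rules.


Apply comparative formation (add -er): 'loud' -> 'louder'.

louder


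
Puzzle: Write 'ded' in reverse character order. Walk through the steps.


Reverse 'ded' character by character: 'ded'.

ded


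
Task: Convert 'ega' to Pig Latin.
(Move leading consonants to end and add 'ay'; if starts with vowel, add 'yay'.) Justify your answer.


'ega' starts with a vowel, so add 'yay': 'egayay'.

egayay


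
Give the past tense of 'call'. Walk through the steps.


Apply rule: Add -ed. 'call' becomes 'called'.

called


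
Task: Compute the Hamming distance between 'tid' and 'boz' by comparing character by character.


Alignment:
Position 1: 't' vs 'b' = DIFFER
Position 2: 'i' vs 'o' = DIFFER
Position 3: 'd' vs 'z' = DIFFER
Total differences: 3

3


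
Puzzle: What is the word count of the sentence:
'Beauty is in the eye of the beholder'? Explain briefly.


Split into words: Beauty | is | in | the | eye | of | the | beholder = 8 words.

8


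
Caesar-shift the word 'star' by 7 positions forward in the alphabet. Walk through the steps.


Shift each letter by 7: s -> z, t -> a, a -> h, r -> y. Result: 'zahy'.

zahy


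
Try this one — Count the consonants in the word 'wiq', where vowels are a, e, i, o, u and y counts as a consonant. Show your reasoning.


Consonants in 'wiq': w, q = 2 consonants.

2


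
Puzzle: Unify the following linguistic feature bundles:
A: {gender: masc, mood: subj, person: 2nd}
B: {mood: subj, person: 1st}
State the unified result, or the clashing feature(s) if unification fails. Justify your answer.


Compare features:
gender: A=masc vs B=_ -> unified: masc
mood: A=subj vs B=subj -> unified: subj
person: A=2nd vs B=1st -> CLASH
Clash detected on feature 'person' (2nd vs 1st); unification fails.

CLASH on 'person' (2nd vs 1st)


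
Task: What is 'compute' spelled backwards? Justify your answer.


Reverse 'compute' character by character: 'etupmoc'.

etupmoc


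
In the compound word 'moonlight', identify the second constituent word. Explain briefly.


Split 'moonlight' into 'moon' + 'light'. The second part is 'light'.

light


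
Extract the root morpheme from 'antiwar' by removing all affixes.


Remove prefix 'anti' from 'antiwar' to get root 'war'.

war


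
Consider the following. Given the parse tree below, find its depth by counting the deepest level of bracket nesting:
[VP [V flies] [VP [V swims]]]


Count bracket nesting levels:
'[' at pos 0: depth = 1
'[' at pos 4: depth = 2
'[' at pos 14: depth = 2
'[' at pos 18: depth = 3
Maximum depth reached: 3

3


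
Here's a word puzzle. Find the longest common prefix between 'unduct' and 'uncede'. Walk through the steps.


Compare from the start: 2 characters match: 'un'. Mismatch at position 3: 'd' vs 'c'.

un


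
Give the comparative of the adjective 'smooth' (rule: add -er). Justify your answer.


Apply comparative formation (add -er): 'smooth' -> 'smoother'.

smoother


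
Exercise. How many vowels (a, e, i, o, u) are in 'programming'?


Vowels in 'programming': o, a, i = 3 vowels.

3


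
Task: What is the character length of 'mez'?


Spell out 'mez' and number each letter: m(1), e(2), z(3). Total: 3 letters.

3


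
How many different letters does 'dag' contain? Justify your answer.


Unique letters in 'dag': {a, d, g} = 3 distinct letters.

3


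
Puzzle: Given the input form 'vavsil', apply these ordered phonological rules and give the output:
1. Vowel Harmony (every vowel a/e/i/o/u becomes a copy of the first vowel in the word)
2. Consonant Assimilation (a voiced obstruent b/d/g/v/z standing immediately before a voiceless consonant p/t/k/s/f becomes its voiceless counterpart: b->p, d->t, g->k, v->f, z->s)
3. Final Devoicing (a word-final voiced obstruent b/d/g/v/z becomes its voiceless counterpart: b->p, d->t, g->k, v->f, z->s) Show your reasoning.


Starting form: 'vavsil'
Rule 1: Vowel Harmony: all vowels become 'a' (matching first vowel). 'vavsil' -> 'vavsal'
Rule 2: Consonant Assimilation: voiced obstruent before voiceless consonant becomes voiceless ('vs' -> 'fs'). 'vavsal' -> 'vafsal'
Rule 3: Final Devoicing: final consonant 'l' is not one of the voiced obstruents b/d/g/v/z. No change.
Final form: 'vafsal'

vafsal


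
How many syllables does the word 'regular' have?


Break 'regular' into syllables: reg-u-lar -> reg | u | lar = 3 syllables

3 syllables


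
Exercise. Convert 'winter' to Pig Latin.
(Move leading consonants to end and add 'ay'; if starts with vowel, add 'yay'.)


'winter': move consonant cluster 'w' to end and add 'ay': 'interway'.

interway


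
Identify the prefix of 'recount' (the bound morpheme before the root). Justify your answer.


The word 'recount' = 're' (prefix) + 'count' (root). The prefix is 're'.

re


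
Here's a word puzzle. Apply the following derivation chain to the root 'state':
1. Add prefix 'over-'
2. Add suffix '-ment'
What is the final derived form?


Step 1: Add prefix 'over-' to 'state' = 'overstate'
Step 2: Add suffix '-ment' to 'overstate' = 'overstatement'

overstatement


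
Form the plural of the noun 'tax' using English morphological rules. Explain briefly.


Apply rule: Add -es (sibilant/fricative ending). 'tax' becomes 'taxes'.

taxes


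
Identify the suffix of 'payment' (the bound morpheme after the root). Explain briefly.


The word 'payment' = 'pay' (root) + '-ment' (suffix). The suffix is '-ment'.

ment


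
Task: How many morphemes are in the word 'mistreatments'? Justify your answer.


Decomposition: mis- (prefix) + treat (root) + -ment (suffix) + -s (plural) = 4 morpheme(s)

4 morphemes


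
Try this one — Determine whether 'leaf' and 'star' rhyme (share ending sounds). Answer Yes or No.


Rime (stressed vowel + following sounds) of 'leaf': -eaf = /iːf/
Rime of 'star': -ar = /ɑːr/
/iːf/ and /ɑːr/ are different ending sounds, so the words do not rhyme.

No


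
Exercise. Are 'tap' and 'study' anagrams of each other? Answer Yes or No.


Sorted letters of 'tap': 'apt'
Sorted letters of 'study': 'dstuy'
They do not match.

No


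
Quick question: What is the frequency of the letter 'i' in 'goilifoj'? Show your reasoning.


Letter 'i' in 'goilifoj': found at position(s) 3, 5 = 2 occurrence(s).

2


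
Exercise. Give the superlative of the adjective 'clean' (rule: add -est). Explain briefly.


Apply superlative formation (add -est): 'clean' -> 'cleanest'.

cleanest


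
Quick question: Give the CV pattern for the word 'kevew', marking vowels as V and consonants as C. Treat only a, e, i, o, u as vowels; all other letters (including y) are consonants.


Letter mapping: k = C, e = V, v = C, e = V, w = C.

CVCVC


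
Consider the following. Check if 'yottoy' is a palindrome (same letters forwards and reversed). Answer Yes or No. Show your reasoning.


Forward: 'yottoy'
Reversed: 'yottoy'
They are identical.

Yes


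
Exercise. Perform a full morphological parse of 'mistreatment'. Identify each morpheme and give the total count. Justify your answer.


Step 1: Identify prefix: 'mis' (meaning: wrongly)
Step 2: Identify root: 'treat'
Step 3: Identify suffix(es): 'ment'
Decomposition: mis- (prefix: wrongly) + treat (root) + -ment (suffix: action/result)
Total morphemes: 3

3 morphemes (mis- (prefix: wrongly) + treat (root) + -ment (suffix: action/result))


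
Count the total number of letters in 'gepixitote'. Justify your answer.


Spell out 'gepixitote' and number each letter: g(1), e(2), p(3), i(4), x(5), i(6), t(7), o(8), t(9), e(10). Total: 10 letters.

10


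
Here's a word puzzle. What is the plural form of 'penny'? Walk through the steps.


Apply rule: Change -y to -ies (consonant + y). 'penny' becomes 'pennies'.

pennies


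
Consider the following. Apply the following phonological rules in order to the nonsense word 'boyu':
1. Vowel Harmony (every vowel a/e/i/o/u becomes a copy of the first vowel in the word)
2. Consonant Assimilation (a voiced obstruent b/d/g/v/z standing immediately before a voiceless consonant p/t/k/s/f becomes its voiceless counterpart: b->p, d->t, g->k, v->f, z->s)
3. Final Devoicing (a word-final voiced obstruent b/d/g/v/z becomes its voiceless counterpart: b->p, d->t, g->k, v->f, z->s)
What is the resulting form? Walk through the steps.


Starting form: 'boyu'
Rule 1: Vowel Harmony: all vowels become 'o' (matching first vowel). 'boyu' -> 'boyo'
Rule 2: Consonant Assimilation: no voiced obstruent (b/d/g/v/z) stands immediately before a voiceless consonant (p/t/k/s/f). No change.
Rule 3: Final Devoicing: the word ends in the vowel 'o', not a consonant. No change.
Final form: 'boyo'

boyo


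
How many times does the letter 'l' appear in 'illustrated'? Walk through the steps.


Letter 'l' in 'illustrated': found at position(s) 2, 3 = 2 occurrence(s).

2


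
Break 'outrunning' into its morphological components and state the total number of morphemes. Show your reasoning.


Step 1: Identify prefix: 'out' (meaning: surpass)
Step 2: Identify root: 'run'
Step 3: Identify suffix(es): 'ing'
Decomposition: out- (prefix: surpass) + run (root) + -ing (suffix: ongoing action)
Total morphemes: 3

3 morphemes (out- (prefix: surpass) + run (root) + -ing (suffix: ongoing action))


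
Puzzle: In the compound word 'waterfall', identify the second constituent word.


Split 'waterfall' into 'water' + 'fall'. The second part is 'fall'.

fall


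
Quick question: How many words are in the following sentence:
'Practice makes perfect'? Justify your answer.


Split into words: Practice | makes | perfect = 3 words.

3


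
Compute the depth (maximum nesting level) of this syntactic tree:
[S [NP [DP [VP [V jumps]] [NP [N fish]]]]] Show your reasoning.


Count bracket nesting levels:
'[' at pos 0: depth = 1
'[' at pos 3: depth = 2
'[' at pos 7: depth = 3
'[' at pos 11: depth = 4
'[' at pos 15: depth = 5
'[' at pos 26: depth = 4
'[' at pos 30: depth = 5
Maximum depth reached: 5

5


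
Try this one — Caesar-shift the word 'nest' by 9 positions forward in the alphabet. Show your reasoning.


Shift each letter by 9: n -> w, e -> n, s -> b, t -> c. Result: 'wnbc'.

wnbc


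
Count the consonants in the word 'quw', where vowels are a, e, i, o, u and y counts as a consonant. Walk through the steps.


Consonants in 'quw': q, w = 2 consonants.

2


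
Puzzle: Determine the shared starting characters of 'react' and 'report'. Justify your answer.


Compare from the start: 2 characters match: 're'. Mismatch at position 3: 'a' vs 'p'.

re


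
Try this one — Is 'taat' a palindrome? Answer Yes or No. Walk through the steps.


Forward: 'taat'
Reversed: 'taat'
They are identical.

Yes


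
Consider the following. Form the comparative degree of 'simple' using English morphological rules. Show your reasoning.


Apply comparative formation (ends in e: add -r): 'simple' -> 'simpler'.

simpler


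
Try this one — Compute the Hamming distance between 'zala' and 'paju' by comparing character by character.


Alignment:
Position 1: 'z' vs 'p' = DIFFER
Position 2: 'a' vs 'a' = match
Position 3: 'l' vs 'j' = DIFFER
Position 4: 'a' vs 'u' = DIFFER
Total differences: 3

3


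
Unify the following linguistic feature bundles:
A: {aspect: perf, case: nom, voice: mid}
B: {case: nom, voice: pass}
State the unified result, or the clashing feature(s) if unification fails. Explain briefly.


Compare features:
aspect: A=perf vs B=_ -> unified: perf
case: A=nom vs B=nom -> unified: nom
voice: A=mid vs B=pass -> CLASH
Clash detected on feature 'voice' (mid vs pass); unification fails.

CLASH on 'voice' (mid vs pass)


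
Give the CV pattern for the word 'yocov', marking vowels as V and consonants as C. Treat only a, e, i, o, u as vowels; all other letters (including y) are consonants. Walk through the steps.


Letter mapping: y = C, o = V, c = C, o = V, v = C.

CVCVC


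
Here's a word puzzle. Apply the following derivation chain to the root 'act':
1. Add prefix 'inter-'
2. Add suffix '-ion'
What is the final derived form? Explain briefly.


Step 1: Add prefix 'inter-' to 'act' = 'interact'
Step 2: Add suffix '-ion' to 'interact' = 'interaction'

interaction


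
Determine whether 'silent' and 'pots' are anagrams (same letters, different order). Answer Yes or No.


Sorted letters of 'silent': 'eilnst'
Sorted letters of 'pots': 'opst'
They do not match.

No


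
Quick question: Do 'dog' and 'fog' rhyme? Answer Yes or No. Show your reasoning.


Rime (stressed vowel + following sounds) of 'dog': -og = /ɒg/
Rime of 'fog': -og = /ɒg/
/ɒg/ and /ɒg/ are the same ending sound, so the words rhyme.

Yes
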